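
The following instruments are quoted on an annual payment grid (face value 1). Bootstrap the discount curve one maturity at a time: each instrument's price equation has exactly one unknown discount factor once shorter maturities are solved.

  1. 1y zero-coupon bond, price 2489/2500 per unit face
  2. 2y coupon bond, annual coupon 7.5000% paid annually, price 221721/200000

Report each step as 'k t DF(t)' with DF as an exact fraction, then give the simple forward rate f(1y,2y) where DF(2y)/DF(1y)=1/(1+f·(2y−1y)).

step 1 [1y] zero: DF = P = 2489/2500 ≈ 0.995600
step 2 [2y] bond c/1=3/40: DF=(221721/200000 − 3/40·(0.995600))/(1+3/40) = 4809/5000 ≈ 0.961800

1 1 2489/2500
2 2 4809/5000
f(1y,2y) = ((2489/2500)/(4809/5000) − 1)/(1) = 169/4809 ≈ 3.5142%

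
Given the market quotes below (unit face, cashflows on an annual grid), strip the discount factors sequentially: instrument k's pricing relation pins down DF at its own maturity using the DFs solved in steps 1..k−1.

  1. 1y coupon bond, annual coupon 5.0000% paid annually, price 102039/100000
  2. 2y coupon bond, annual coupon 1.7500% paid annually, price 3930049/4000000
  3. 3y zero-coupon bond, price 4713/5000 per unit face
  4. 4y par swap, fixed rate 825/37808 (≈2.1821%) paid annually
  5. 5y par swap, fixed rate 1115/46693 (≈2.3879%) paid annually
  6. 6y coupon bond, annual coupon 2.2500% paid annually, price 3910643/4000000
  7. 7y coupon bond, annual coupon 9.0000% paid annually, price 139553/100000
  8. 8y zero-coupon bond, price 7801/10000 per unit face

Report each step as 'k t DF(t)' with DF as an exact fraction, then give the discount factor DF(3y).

1 1 4859/5000
2 2 9489/10000
3 3 4713/5000
4 4 367/400
5 5 1777/2000
6 6 4267/5000
7 7 8243/10000
8 8 7801/10000
DF(3y) = 4713/5000 ≈ 0.942600

step 1 [1y] bond c/1=1/20: DF=(102039/100000 − 1/20·(0))/(1+1/20) = 4859/5000 ≈ 0.971800
step 2 [2y] bond c/1=7/400: DF=(3930049/4000000 − 7/400·(0.971800))/(1+7/400) = 9489/10000 ≈ 0.948900
step 3 [3y] zero: DF = P = 4713/5000 ≈ 0.942600
step 4 [4y] swap r/1=825/37808: DF=(1 − 825/37808·(0.971800+0.948900+0.942600))/(1+825/37808) = 367/400 ≈ 0.917500
step 5 [5y] swap r/1=1115/46693: DF=(1 − 1115/46693·(0.971800+0.948900+0.942600+0.917500))/(1+1115/46693) = 1777/2000 ≈ 0.888500
step 6 [6y] bond c/1=9/400: DF=(3910643/4000000 − 9/400·(0.971800+0.948900+0.942600+0.917500+0.888500))/(1+9/400) = 4267/5000 ≈ 0.853400
step 7 [7y] bond c/1=9/100: DF=(139553/100000 − 9/100·(0.971800+0.948900+0.942600+0.917500+0.888500+0.853400))/(1+9/100) = 8243/10000 ≈ 0.824300
step 8 [8y] zero: DF = P = 7801/10000 ≈ 0.780100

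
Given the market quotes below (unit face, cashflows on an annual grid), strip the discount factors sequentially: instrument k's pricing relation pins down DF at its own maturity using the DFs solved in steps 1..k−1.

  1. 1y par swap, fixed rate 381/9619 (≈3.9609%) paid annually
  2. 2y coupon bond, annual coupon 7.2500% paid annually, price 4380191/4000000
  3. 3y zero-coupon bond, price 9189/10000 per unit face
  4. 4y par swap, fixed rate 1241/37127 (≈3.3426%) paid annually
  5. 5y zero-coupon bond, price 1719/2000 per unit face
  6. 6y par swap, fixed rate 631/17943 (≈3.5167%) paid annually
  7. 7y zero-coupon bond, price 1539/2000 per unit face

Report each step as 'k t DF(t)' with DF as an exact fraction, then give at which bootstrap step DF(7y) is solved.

step 1 [1y] swap r/1=381/9619: DF=(1 − 381/9619·(0))/(1+381/9619) = 9619/10000 ≈ 0.961900
step 2 [2y] bond c/1=29/400: DF=(4380191/4000000 − 29/400·(0.961900))/(1+29/400) = 239/250 ≈ 0.956000
step 3 [3y] zero: DF = P = 9189/10000 ≈ 0.918900
step 4 [4y] swap r/1=1241/37127: DF=(1 − 1241/37127·(0.961900+0.956000+0.918900))/(1+1241/37127) = 8759/10000 ≈ 0.875900
step 5 [5y] zero: DF = P = 1719/2000 ≈ 0.859500
step 6 [6y] swap r/1=631/17943: DF=(1 − 631/17943·(0.961900+0.956000+0.918900+0.875900+0.859500))/(1+631/17943) = 8107/10000 ≈ 0.810700
step 7 [7y] zero: DF = P = 1539/2000 ≈ 0.769500

1 1 9619/10000
2 2 239/250
3 3 9189/10000
4 4 8759/10000
5 5 1719/2000
6 6 8107/10000
7 7 1539/2000
DF(7y) is solved at step 7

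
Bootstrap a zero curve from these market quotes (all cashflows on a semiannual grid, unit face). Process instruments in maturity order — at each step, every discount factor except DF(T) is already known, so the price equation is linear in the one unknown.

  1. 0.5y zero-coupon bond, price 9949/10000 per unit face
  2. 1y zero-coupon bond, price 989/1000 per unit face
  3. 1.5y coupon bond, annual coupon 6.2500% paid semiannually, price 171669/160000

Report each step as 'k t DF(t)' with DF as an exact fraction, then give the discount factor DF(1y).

1 1/2 9949/10000
2 1 989/1000
3 3/2 9803/10000
DF(1y) = 989/1000 ≈ 0.989000

step 1 [0.5y] zero: DF = P = 9949/10000 ≈ 0.994900
step 2 [1y] zero: DF = P = 989/1000 ≈ 0.989000
step 3 [1.5y] bond c/2=1/32: DF=(171669/160000 − 1/32·(0.994900+0.989000))/(1+1/32) = 9803/10000 ≈ 0.980300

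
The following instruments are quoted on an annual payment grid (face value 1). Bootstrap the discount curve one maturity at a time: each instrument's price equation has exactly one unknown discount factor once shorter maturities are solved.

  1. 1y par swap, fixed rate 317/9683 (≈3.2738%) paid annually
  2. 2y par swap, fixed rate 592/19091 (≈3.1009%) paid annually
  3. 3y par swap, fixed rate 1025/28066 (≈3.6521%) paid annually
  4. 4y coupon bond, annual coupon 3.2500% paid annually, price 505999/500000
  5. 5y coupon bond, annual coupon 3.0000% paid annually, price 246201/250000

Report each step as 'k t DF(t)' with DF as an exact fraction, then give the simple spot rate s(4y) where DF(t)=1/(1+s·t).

1 1 9683/10000
2 2 588/625
3 3 359/400
4 4 4459/5000
5 5 2121/2500
s(4y) = (1/(4459/5000) − 1)/(4) = 541/17836 ≈ 3.0332%

step 1 [1y] swap r/1=317/9683: DF=(1 − 317/9683·(0))/(1+317/9683) = 9683/10000 ≈ 0.968300
step 2 [2y] swap r/1=592/19091: DF=(1 − 592/19091·(0.968300))/(1+592/19091) = 588/625 ≈ 0.940800
step 3 [3y] swap r/1=1025/28066: DF=(1 − 1025/28066·(0.968300+0.940800))/(1+1025/28066) = 359/400 ≈ 0.897500
step 4 [4y] bond c/1=13/400: DF=(505999/500000 − 13/400·(0.968300+0.940800+0.897500))/(1+13/400) = 4459/5000 ≈ 0.891800
step 5 [5y] bond c/1=3/100: DF=(246201/250000 − 3/100·(0.968300+0.940800+0.897500+0.891800))/(1+3/100) = 2121/2500 ≈ 0.848400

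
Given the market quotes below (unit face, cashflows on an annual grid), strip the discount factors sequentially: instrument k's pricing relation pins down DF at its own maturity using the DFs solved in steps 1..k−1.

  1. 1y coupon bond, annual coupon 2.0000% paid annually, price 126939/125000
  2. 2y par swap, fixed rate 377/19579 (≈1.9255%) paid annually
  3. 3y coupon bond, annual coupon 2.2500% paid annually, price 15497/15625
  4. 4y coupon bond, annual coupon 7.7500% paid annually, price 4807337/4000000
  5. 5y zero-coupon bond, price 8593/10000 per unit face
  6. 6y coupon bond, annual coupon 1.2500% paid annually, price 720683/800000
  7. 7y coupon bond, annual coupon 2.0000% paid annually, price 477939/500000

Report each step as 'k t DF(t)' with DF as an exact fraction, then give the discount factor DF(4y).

step 1 [1y] bond c/1=1/50: DF=(126939/125000 − 1/50·(0))/(1+1/50) = 2489/2500 ≈ 0.995600
step 2 [2y] swap r/1=377/19579: DF=(1 − 377/19579·(0.995600))/(1+377/19579) = 9623/10000 ≈ 0.962300
step 3 [3y] bond c/1=9/400: DF=(15497/15625 − 9/400·(0.995600+0.962300))/(1+9/400) = 9269/10000 ≈ 0.926900
step 4 [4y] bond c/1=31/400: DF=(4807337/4000000 − 31/400·(0.995600+0.962300+0.926900))/(1+31/400) = 9079/10000 ≈ 0.907900
step 5 [5y] zero: DF = P = 8593/10000 ≈ 0.859300
step 6 [6y] bond c/1=1/80: DF=(720683/800000 − 1/80·(0.995600+0.962300+0.926900+0.907900+0.859300))/(1+1/80) = 8323/10000 ≈ 0.832300
step 7 [7y] bond c/1=1/50: DF=(477939/500000 − 1/50·(0.995600+0.962300+0.926900+0.907900+0.859300+0.832300))/(1+1/50) = 1037/1250 ≈ 0.829600

1 1 2489/2500
2 2 9623/10000
3 3 9269/10000
4 4 9079/10000
5 5 8593/10000
6 6 8323/10000
7 7 1037/1250
DF(4y) = 9079/10000 ≈ 0.907900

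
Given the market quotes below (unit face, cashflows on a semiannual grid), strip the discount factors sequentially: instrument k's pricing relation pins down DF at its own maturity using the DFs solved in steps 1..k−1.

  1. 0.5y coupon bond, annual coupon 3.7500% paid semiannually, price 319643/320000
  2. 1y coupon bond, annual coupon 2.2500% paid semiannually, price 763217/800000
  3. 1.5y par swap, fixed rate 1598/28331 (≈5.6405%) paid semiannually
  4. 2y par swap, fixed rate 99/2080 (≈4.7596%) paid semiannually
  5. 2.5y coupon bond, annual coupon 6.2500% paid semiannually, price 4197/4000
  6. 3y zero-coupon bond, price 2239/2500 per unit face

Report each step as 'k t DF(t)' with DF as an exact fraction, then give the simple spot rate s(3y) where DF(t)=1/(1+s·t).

step 1 [0.5y] bond c/2=3/160: DF=(319643/320000 − 3/160·(0))/(1+3/160) = 1961/2000 ≈ 0.980500
step 2 [1y] bond c/2=9/800: DF=(763217/800000 − 9/800·(0.980500))/(1+9/800) = 373/400 ≈ 0.932500
step 3 [1.5y] swap r/2=799/28331: DF=(1 − 799/28331·(0.980500+0.932500))/(1+799/28331) = 9201/10000 ≈ 0.920100
step 4 [2y] swap r/2=99/4160: DF=(1 − 99/4160·(0.980500+0.932500+0.920100))/(1+99/4160) = 9109/10000 ≈ 0.910900
step 5 [2.5y] bond c/2=1/32: DF=(4197/4000 − 1/32·(0.980500+0.932500+0.920100+0.910900))/(1+1/32) = 113/125 ≈ 0.904000
step 6 [3y] zero: DF = P = 2239/2500 ≈ 0.895600

1 1/2 1961/2000
2 1 373/400
3 3/2 9201/10000
4 2 9109/10000
5 5/2 113/125
6 3 2239/2500
s(3y) = (1/(2239/2500) − 1)/(3) = 87/2239 ≈ 3.8857%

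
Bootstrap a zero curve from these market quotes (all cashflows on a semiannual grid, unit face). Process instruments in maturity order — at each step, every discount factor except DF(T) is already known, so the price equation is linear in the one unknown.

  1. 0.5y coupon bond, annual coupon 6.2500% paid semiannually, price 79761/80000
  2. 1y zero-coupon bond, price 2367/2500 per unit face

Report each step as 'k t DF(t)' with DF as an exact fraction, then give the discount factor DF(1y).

1 1/2 2417/2500
2 1 2367/2500
DF(1y) = 2367/2500 ≈ 0.946800

step 1 [0.5y] bond c/2=1/32: DF=(79761/80000 − 1/32·(0))/(1+1/32) = 2417/2500 ≈ 0.966800
step 2 [1y] zero: DF = P = 2367/2500 ≈ 0.946800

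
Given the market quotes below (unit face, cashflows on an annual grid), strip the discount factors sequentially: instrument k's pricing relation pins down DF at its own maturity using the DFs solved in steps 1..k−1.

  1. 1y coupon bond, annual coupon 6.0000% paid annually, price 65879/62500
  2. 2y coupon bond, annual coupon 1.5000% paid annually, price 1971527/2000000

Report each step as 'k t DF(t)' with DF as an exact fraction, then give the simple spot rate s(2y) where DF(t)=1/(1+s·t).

step 1 [1y] bond c/1=3/50: DF=(65879/62500 − 3/50·(0))/(1+3/50) = 1243/1250 ≈ 0.994400
step 2 [2y] bond c/1=3/200: DF=(1971527/2000000 − 3/200·(0.994400))/(1+3/200) = 1913/2000 ≈ 0.956500

1 1 1243/1250
2 2 1913/2000
s(2y) = (1/(1913/2000) − 1)/(2) = 87/3826 ≈ 2.2739%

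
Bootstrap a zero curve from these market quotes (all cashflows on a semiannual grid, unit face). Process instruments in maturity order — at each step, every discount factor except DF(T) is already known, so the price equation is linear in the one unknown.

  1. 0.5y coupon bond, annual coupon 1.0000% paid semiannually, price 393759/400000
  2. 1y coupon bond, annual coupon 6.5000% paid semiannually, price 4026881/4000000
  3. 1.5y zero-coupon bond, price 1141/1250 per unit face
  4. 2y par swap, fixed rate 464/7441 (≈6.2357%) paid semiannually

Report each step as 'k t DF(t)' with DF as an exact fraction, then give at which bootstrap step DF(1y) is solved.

1 1/2 1959/2000
2 1 4721/5000
3 3/2 1141/1250
4 2 221/250
DF(1y) is solved at step 2

step 1 [0.5y] bond c/2=1/200: DF=(393759/400000 − 1/200·(0))/(1+1/200) = 1959/2000 ≈ 0.979500
step 2 [1y] bond c/2=13/400: DF=(4026881/4000000 − 13/400·(0.979500))/(1+13/400) = 4721/5000 ≈ 0.944200
step 3 [1.5y] zero: DF = P = 1141/1250 ≈ 0.912800
step 4 [2y] swap r/2=232/7441: DF=(1 − 232/7441·(0.979500+0.944200+0.912800))/(1+232/7441) = 221/250 ≈ 0.884000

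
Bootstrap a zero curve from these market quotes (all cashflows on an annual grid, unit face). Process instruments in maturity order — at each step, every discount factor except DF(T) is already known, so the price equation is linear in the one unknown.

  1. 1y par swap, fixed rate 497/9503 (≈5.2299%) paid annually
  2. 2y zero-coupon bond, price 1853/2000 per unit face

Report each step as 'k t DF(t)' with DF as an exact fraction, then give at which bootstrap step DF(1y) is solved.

1 1 9503/10000
2 2 1853/2000
DF(1y) is solved at step 1

step 1 [1y] swap r/1=497/9503: DF=(1 − 497/9503·(0))/(1+497/9503) = 9503/10000 ≈ 0.950300
step 2 [2y] zero: DF = P = 1853/2000 ≈ 0.926500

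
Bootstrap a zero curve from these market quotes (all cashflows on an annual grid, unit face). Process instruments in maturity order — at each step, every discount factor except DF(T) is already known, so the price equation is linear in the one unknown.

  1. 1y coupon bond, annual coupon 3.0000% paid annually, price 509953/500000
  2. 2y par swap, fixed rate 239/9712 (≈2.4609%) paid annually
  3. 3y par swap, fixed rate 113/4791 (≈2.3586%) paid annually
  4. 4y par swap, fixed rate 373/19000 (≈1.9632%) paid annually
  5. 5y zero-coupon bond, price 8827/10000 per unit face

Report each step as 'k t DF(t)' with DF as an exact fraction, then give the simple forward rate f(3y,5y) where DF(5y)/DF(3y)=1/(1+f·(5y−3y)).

1 1 4951/5000
2 2 4761/5000
3 3 4661/5000
4 4 4627/5000
5 5 8827/10000
f(3y,5y) = ((4661/5000)/(8827/10000) − 1)/(2) = 495/17654 ≈ 2.8039%

step 1 [1y] bond c/1=3/100: DF=(509953/500000 − 3/100·(0))/(1+3/100) = 4951/5000 ≈ 0.990200
step 2 [2y] swap r/1=239/9712: DF=(1 − 239/9712·(0.990200))/(1+239/9712) = 4761/5000 ≈ 0.952200
step 3 [3y] swap r/1=113/4791: DF=(1 − 113/4791·(0.990200+0.952200))/(1+113/4791) = 4661/5000 ≈ 0.932200
step 4 [4y] swap r/1=373/19000: DF=(1 − 373/19000·(0.990200+0.952200+0.932200))/(1+373/19000) = 4627/5000 ≈ 0.925400
step 5 [5y] zero: DF = P = 8827/10000 ≈ 0.882700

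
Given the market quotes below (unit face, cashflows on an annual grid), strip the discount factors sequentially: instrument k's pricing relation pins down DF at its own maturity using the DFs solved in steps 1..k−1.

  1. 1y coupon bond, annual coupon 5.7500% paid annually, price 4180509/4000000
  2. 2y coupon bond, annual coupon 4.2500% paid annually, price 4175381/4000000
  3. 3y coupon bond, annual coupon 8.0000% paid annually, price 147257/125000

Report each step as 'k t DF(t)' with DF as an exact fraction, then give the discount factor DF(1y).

step 1 [1y] bond c/1=23/400: DF=(4180509/4000000 − 23/400·(0))/(1+23/400) = 9883/10000 ≈ 0.988300
step 2 [2y] bond c/1=17/400: DF=(4175381/4000000 − 17/400·(0.988300))/(1+17/400) = 961/1000 ≈ 0.961000
step 3 [3y] bond c/1=2/25: DF=(147257/125000 − 2/25·(0.988300+0.961000))/(1+2/25) = 1183/1250 ≈ 0.946400

1 1 9883/10000
2 2 961/1000
3 3 1183/1250
DF(1y) = 9883/10000 ≈ 0.988300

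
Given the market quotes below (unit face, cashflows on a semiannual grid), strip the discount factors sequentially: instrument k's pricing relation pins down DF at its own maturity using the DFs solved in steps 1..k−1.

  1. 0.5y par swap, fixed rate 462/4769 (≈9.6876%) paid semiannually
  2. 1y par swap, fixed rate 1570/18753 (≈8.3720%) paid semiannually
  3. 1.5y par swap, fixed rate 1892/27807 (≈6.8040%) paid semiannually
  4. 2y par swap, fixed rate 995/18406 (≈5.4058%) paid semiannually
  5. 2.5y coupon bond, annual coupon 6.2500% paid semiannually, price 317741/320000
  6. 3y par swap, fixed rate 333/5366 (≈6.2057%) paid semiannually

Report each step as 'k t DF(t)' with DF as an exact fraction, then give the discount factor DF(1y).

step 1 [0.5y] swap r/2=231/4769: DF=(1 − 231/4769·(0))/(1+231/4769) = 4769/5000 ≈ 0.953800
step 2 [1y] swap r/2=785/18753: DF=(1 − 785/18753·(0.953800))/(1+785/18753) = 1843/2000 ≈ 0.921500
step 3 [1.5y] swap r/2=946/27807: DF=(1 − 946/27807·(0.953800+0.921500))/(1+946/27807) = 4527/5000 ≈ 0.905400
step 4 [2y] swap r/2=995/36812: DF=(1 − 995/36812·(0.953800+0.921500+0.905400))/(1+995/36812) = 1801/2000 ≈ 0.900500
step 5 [2.5y] bond c/2=1/32: DF=(317741/320000 − 1/32·(0.953800+0.921500+0.905400+0.900500))/(1+1/32) = 8513/10000 ≈ 0.851300
step 6 [3y] swap r/2=333/10732: DF=(1 − 333/10732·(0.953800+0.921500+0.905400+0.900500+0.851300))/(1+333/10732) = 1667/2000 ≈ 0.833500

1 1/2 4769/5000
2 1 1843/2000
3 3/2 4527/5000
4 2 1801/2000
5 5/2 8513/10000
6 3 1667/2000
DF(1y) = 1843/2000 ≈ 0.921500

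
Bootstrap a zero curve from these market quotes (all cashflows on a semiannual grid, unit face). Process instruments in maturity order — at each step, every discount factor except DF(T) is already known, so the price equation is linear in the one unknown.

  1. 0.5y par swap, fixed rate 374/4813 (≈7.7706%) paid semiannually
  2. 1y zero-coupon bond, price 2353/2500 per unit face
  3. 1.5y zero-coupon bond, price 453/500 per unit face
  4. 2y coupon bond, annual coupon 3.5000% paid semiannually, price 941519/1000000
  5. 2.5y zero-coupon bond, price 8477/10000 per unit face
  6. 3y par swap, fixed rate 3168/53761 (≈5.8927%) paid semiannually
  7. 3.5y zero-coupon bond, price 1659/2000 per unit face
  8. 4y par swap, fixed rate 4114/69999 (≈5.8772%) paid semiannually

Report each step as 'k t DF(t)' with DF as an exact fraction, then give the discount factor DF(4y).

1 1/2 4813/5000
2 1 2353/2500
3 3/2 453/500
4 2 877/1000
5 5/2 8477/10000
6 3 526/625
7 7/2 1659/2000
8 4 7943/10000
DF(4y) = 7943/10000 ≈ 0.794300

step 1 [0.5y] swap r/2=187/4813: DF=(1 − 187/4813·(0))/(1+187/4813) = 4813/5000 ≈ 0.962600
step 2 [1y] zero: DF = P = 2353/2500 ≈ 0.941200
step 3 [1.5y] zero: DF = P = 453/500 ≈ 0.906000
step 4 [2y] bond c/2=7/400: DF=(941519/1000000 − 7/400·(0.962600+0.941200+0.906000))/(1+7/400) = 877/1000 ≈ 0.877000
step 5 [2.5y] zero: DF = P = 8477/10000 ≈ 0.847700
step 6 [3y] swap r/2=1584/53761: DF=(1 − 1584/53761·(0.962600+0.941200+0.906000+0.877000+0.847700))/(1+1584/53761) = 526/625 ≈ 0.841600
step 7 [3.5y] zero: DF = P = 1659/2000 ≈ 0.829500
step 8 [4y] swap r/2=2057/69999: DF=(1 − 2057/69999·(0.962600+0.941200+0.906000+0.877000+0.847700+0.841600+0.829500))/(1+2057/69999) = 7943/10000 ≈ 0.794300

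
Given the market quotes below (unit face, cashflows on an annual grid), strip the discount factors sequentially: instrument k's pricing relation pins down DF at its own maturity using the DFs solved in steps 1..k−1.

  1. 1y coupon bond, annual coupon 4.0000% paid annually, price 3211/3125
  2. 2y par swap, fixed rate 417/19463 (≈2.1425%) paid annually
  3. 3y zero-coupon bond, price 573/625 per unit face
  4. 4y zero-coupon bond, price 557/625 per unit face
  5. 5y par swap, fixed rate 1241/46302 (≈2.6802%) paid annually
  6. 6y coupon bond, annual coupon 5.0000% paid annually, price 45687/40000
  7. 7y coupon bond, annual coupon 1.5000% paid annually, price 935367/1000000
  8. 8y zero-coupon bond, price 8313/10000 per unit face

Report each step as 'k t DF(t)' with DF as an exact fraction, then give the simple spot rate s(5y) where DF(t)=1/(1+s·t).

step 1 [1y] bond c/1=1/25: DF=(3211/3125 − 1/25·(0))/(1+1/25) = 247/250 ≈ 0.988000
step 2 [2y] swap r/1=417/19463: DF=(1 − 417/19463·(0.988000))/(1+417/19463) = 9583/10000 ≈ 0.958300
step 3 [3y] zero: DF = P = 573/625 ≈ 0.916800
step 4 [4y] zero: DF = P = 557/625 ≈ 0.891200
step 5 [5y] swap r/1=1241/46302: DF=(1 − 1241/46302·(0.988000+0.958300+0.916800+0.891200))/(1+1241/46302) = 8759/10000 ≈ 0.875900
step 6 [6y] bond c/1=1/20: DF=(45687/40000 − 1/20·(0.988000+0.958300+0.916800+0.891200+0.875900))/(1+1/20) = 8673/10000 ≈ 0.867300
step 7 [7y] bond c/1=3/200: DF=(935367/1000000 − 3/200·(0.988000+0.958300+0.916800+0.891200+0.875900+0.867300))/(1+3/200) = 8403/10000 ≈ 0.840300
step 8 [8y] zero: DF = P = 8313/10000 ≈ 0.831300

1 1 247/250
2 2 9583/10000
3 3 573/625
4 4 557/625
5 5 8759/10000
6 6 8673/10000
7 7 8403/10000
8 8 8313/10000
s(5y) = (1/(8759/10000) − 1)/(5) = 1241/43795 ≈ 2.8337%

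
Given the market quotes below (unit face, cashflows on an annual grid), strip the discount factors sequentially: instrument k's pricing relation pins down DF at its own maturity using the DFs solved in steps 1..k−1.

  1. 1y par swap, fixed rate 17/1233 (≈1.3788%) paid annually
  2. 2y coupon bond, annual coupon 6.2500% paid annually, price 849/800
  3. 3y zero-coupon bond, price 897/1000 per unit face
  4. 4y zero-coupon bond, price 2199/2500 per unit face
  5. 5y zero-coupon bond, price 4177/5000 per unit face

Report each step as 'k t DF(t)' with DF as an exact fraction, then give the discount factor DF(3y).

step 1 [1y] swap r/1=17/1233: DF=(1 − 17/1233·(0))/(1+17/1233) = 1233/1250 ≈ 0.986400
step 2 [2y] bond c/1=1/16: DF=(849/800 − 1/16·(0.986400))/(1+1/16) = 588/625 ≈ 0.940800
step 3 [3y] zero: DF = P = 897/1000 ≈ 0.897000
step 4 [4y] zero: DF = P = 2199/2500 ≈ 0.879600
step 5 [5y] zero: DF = P = 4177/5000 ≈ 0.835400

1 1 1233/1250
2 2 588/625
3 3 897/1000
4 4 2199/2500
5 5 4177/5000
DF(3y) = 897/1000 ≈ 0.897000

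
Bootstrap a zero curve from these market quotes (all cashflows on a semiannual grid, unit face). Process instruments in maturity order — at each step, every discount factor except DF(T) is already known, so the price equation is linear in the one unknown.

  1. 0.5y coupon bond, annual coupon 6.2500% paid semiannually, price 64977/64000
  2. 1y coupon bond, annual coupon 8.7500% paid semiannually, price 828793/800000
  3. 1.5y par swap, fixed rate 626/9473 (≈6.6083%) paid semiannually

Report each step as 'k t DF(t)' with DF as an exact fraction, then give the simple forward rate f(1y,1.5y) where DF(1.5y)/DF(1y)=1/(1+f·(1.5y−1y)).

1 1/2 1969/2000
2 1 9513/10000
3 3/2 9061/10000
f(1y,1.5y) = ((9513/10000)/(9061/10000) − 1)/(1/2) = 904/9061 ≈ 9.9768%

step 1 [0.5y] bond c/2=1/32: DF=(64977/64000 − 1/32·(0))/(1+1/32) = 1969/2000 ≈ 0.984500
step 2 [1y] bond c/2=7/160: DF=(828793/800000 − 7/160·(0.984500))/(1+7/160) = 9513/10000 ≈ 0.951300
step 3 [1.5y] swap r/2=313/9473: DF=(1 − 313/9473·(0.984500+0.951300))/(1+313/9473) = 9061/10000 ≈ 0.906100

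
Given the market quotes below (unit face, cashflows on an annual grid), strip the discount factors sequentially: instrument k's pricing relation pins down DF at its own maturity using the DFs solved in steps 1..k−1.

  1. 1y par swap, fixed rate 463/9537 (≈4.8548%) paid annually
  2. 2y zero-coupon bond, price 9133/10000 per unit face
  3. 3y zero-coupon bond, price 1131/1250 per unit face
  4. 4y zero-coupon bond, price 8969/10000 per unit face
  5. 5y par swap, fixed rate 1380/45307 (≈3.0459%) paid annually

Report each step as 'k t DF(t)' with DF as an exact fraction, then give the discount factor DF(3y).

step 1 [1y] swap r/1=463/9537: DF=(1 − 463/9537·(0))/(1+463/9537) = 9537/10000 ≈ 0.953700
step 2 [2y] zero: DF = P = 9133/10000 ≈ 0.913300
step 3 [3y] zero: DF = P = 1131/1250 ≈ 0.904800
step 4 [4y] zero: DF = P = 8969/10000 ≈ 0.896900
step 5 [5y] swap r/1=1380/45307: DF=(1 − 1380/45307·(0.953700+0.913300+0.904800+0.896900))/(1+1380/45307) = 431/500 ≈ 0.862000

1 1 9537/10000
2 2 9133/10000
3 3 1131/1250
4 4 8969/10000
5 5 431/500
DF(3y) = 1131/1250 ≈ 0.904800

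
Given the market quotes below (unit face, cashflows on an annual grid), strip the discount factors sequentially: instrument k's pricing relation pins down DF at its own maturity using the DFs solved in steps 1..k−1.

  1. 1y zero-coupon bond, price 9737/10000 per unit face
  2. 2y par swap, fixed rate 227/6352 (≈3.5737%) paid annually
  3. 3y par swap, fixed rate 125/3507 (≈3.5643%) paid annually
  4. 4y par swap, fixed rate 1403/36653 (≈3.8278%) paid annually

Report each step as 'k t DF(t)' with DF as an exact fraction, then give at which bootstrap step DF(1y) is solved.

step 1 [1y] zero: DF = P = 9737/10000 ≈ 0.973700
step 2 [2y] swap r/1=227/6352: DF=(1 − 227/6352·(0.973700))/(1+227/6352) = 9319/10000 ≈ 0.931900
step 3 [3y] swap r/1=125/3507: DF=(1 − 125/3507·(0.973700+0.931900))/(1+125/3507) = 9/10 ≈ 0.900000
step 4 [4y] swap r/1=1403/36653: DF=(1 − 1403/36653·(0.973700+0.931900+0.900000))/(1+1403/36653) = 8597/10000 ≈ 0.859700

1 1 9737/10000
2 2 9319/10000
3 3 9/10
4 4 8597/10000
DF(1y) is solved at step 1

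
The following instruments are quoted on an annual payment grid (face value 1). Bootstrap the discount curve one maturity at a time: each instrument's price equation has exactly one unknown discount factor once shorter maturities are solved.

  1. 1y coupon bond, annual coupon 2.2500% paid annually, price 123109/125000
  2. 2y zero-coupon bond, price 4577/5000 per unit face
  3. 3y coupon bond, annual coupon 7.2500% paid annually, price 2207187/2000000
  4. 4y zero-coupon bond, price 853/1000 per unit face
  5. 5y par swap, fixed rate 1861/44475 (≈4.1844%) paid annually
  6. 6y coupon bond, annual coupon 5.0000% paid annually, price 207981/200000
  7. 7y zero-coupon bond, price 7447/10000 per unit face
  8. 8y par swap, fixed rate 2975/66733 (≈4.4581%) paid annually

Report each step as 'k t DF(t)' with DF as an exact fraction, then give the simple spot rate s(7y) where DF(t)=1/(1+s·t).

1 1 602/625
2 2 4577/5000
3 3 451/500
4 4 853/1000
5 5 8139/10000
6 6 3893/5000
7 7 7447/10000
8 8 281/400
s(7y) = (1/(7447/10000) − 1)/(7) = 2553/52129 ≈ 4.8975%

step 1 [1y] bond c/1=9/400: DF=(123109/125000 − 9/400·(0))/(1+9/400) = 602/625 ≈ 0.963200
step 2 [2y] zero: DF = P = 4577/5000 ≈ 0.915400
step 3 [3y] bond c/1=29/400: DF=(2207187/2000000 − 29/400·(0.963200+0.915400))/(1+29/400) = 451/500 ≈ 0.902000
step 4 [4y] zero: DF = P = 853/1000 ≈ 0.853000
step 5 [5y] swap r/1=1861/44475: DF=(1 − 1861/44475·(0.963200+0.915400+0.902000+0.853000))/(1+1861/44475) = 8139/10000 ≈ 0.813900
step 6 [6y] bond c/1=1/20: DF=(207981/200000 − 1/20·(0.963200+0.915400+0.902000+0.853000+0.813900))/(1+1/20) = 3893/5000 ≈ 0.778600
step 7 [7y] zero: DF = P = 7447/10000 ≈ 0.744700
step 8 [8y] swap r/1=2975/66733: DF=(1 − 2975/66733·(0.963200+0.915400+0.902000+0.853000+0.813900+0.778600+0.744700))/(1+2975/66733) = 281/400 ≈ 0.702500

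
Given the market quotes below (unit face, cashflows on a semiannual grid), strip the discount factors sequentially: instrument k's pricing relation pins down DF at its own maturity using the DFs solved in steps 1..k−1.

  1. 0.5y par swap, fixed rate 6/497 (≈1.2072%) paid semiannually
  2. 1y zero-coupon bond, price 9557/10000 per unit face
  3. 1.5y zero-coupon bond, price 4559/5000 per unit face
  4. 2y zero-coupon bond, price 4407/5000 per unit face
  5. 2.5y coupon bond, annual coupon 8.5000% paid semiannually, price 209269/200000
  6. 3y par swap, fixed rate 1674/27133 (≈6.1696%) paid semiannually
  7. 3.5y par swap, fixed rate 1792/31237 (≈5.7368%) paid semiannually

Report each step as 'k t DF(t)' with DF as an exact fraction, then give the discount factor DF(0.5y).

step 1 [0.5y] swap r/2=3/497: DF=(1 − 3/497·(0))/(1+3/497) = 497/500 ≈ 0.994000
step 2 [1y] zero: DF = P = 9557/10000 ≈ 0.955700
step 3 [1.5y] zero: DF = P = 4559/5000 ≈ 0.911800
step 4 [2y] zero: DF = P = 4407/5000 ≈ 0.881400
step 5 [2.5y] bond c/2=17/400: DF=(209269/200000 − 17/400·(0.994000+0.955700+0.911800+0.881400))/(1+17/400) = 8511/10000 ≈ 0.851100
step 6 [3y] swap r/2=837/27133: DF=(1 − 837/27133·(0.994000+0.955700+0.911800+0.881400+0.851100))/(1+837/27133) = 4163/5000 ≈ 0.832600
step 7 [3.5y] swap r/2=896/31237: DF=(1 − 896/31237·(0.994000+0.955700+0.911800+0.881400+0.851100+0.832600))/(1+896/31237) = 513/625 ≈ 0.820800

1 1/2 497/500
2 1 9557/10000
3 3/2 4559/5000
4 2 4407/5000
5 5/2 8511/10000
6 3 4163/5000
7 7/2 513/625
DF(0.5y) = 497/500 ≈ 0.994000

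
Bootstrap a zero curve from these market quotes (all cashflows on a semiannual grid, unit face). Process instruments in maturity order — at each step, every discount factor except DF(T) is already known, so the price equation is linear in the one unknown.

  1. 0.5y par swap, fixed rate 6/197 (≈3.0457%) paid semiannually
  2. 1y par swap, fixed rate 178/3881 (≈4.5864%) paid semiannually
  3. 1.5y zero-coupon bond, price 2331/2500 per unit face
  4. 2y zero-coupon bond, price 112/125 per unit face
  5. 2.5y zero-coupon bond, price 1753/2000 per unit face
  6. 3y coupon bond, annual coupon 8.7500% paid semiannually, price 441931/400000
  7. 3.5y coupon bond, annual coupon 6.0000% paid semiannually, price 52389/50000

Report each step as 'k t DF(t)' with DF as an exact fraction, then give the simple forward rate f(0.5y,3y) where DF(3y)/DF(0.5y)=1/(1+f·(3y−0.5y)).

step 1 [0.5y] swap r/2=3/197: DF=(1 − 3/197·(0))/(1+3/197) = 197/200 ≈ 0.985000
step 2 [1y] swap r/2=89/3881: DF=(1 − 89/3881·(0.985000))/(1+89/3881) = 1911/2000 ≈ 0.955500
step 3 [1.5y] zero: DF = P = 2331/2500 ≈ 0.932400
step 4 [2y] zero: DF = P = 112/125 ≈ 0.896000
step 5 [2.5y] zero: DF = P = 1753/2000 ≈ 0.876500
step 6 [3y] bond c/2=7/160: DF=(441931/400000 − 7/160·(0.985000+0.955500+0.932400+0.896000+0.876500))/(1+7/160) = 4319/5000 ≈ 0.863800
step 7 [3.5y] bond c/2=3/100: DF=(52389/50000 − 3/100·(0.985000+0.955500+0.932400+0.896000+0.876500+0.863800))/(1+3/100) = 1071/1250 ≈ 0.856800

1 1/2 197/200
2 1 1911/2000
3 3/2 2331/2500
4 2 112/125
5 5/2 1753/2000
6 3 4319/5000
7 7/2 1071/1250
f(0.5y,3y) = ((197/200)/(4319/5000) − 1)/(5/2) = 1212/21595 ≈ 5.6124%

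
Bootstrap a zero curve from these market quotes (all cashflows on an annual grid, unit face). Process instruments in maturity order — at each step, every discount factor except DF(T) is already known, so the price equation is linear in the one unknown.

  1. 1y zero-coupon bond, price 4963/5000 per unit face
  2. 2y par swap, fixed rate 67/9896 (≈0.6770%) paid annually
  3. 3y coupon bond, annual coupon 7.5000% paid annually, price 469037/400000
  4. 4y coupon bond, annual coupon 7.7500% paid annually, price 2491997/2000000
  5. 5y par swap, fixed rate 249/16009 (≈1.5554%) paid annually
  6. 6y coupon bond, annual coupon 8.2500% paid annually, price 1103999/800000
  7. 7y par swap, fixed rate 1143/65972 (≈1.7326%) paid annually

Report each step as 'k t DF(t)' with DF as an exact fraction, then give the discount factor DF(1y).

step 1 [1y] zero: DF = P = 4963/5000 ≈ 0.992600
step 2 [2y] swap r/1=67/9896: DF=(1 − 67/9896·(0.992600))/(1+67/9896) = 4933/5000 ≈ 0.986600
step 3 [3y] bond c/1=3/40: DF=(469037/400000 − 3/40·(0.992600+0.986600))/(1+3/40) = 9527/10000 ≈ 0.952700
step 4 [4y] bond c/1=31/400: DF=(2491997/2000000 − 31/400·(0.992600+0.986600+0.952700))/(1+31/400) = 1891/2000 ≈ 0.945500
step 5 [5y] swap r/1=249/16009: DF=(1 − 249/16009·(0.992600+0.986600+0.952700+0.945500))/(1+249/16009) = 9253/10000 ≈ 0.925300
step 6 [6y] bond c/1=33/400: DF=(1103999/800000 − 33/400·(0.992600+0.986600+0.952700+0.945500+0.925300))/(1+33/400) = 568/625 ≈ 0.908800
step 7 [7y] swap r/1=1143/65972: DF=(1 − 1143/65972·(0.992600+0.986600+0.952700+0.945500+0.925300+0.908800))/(1+1143/65972) = 8857/10000 ≈ 0.885700

1 1 4963/5000
2 2 4933/5000
3 3 9527/10000
4 4 1891/2000
5 5 9253/10000
6 6 568/625
7 7 8857/10000
DF(1y) = 4963/5000 ≈ 0.992600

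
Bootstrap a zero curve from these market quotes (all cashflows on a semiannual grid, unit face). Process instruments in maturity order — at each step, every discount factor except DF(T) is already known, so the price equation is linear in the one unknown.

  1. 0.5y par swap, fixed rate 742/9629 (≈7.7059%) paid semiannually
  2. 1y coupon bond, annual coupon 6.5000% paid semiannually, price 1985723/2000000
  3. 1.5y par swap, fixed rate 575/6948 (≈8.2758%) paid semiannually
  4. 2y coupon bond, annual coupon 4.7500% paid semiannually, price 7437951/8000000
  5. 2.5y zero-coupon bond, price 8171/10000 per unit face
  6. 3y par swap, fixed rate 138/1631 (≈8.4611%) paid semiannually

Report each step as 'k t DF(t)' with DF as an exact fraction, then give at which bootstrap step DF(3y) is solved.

step 1 [0.5y] swap r/2=371/9629: DF=(1 − 371/9629·(0))/(1+371/9629) = 9629/10000 ≈ 0.962900
step 2 [1y] bond c/2=13/400: DF=(1985723/2000000 − 13/400·(0.962900))/(1+13/400) = 9313/10000 ≈ 0.931300
step 3 [1.5y] swap r/2=575/13896: DF=(1 − 575/13896·(0.962900+0.931300))/(1+575/13896) = 177/200 ≈ 0.885000
step 4 [2y] bond c/2=19/800: DF=(7437951/8000000 − 19/800·(0.962900+0.931300+0.885000))/(1+19/800) = 8437/10000 ≈ 0.843700
step 5 [2.5y] zero: DF = P = 8171/10000 ≈ 0.817100
step 6 [3y] swap r/2=69/1631: DF=(1 − 69/1631·(0.962900+0.931300+0.885000+0.843700+0.817100))/(1+69/1631) = 487/625 ≈ 0.779200

1 1/2 9629/10000
2 1 9313/10000
3 3/2 177/200
4 2 8437/10000
5 5/2 8171/10000
6 3 487/625
DF(3y) is solved at step 6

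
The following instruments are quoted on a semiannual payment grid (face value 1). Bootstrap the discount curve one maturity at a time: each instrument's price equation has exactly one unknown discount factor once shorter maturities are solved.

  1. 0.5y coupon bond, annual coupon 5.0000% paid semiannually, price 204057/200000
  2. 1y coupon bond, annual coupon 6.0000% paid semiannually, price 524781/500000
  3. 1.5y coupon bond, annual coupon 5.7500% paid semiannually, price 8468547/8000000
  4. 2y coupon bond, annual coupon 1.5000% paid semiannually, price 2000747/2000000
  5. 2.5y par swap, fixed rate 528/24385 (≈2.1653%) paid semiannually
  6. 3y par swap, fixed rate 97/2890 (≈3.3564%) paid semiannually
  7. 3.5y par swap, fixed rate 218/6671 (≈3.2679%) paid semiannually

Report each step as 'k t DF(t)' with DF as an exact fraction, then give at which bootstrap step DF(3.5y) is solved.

step 1 [0.5y] bond c/2=1/40: DF=(204057/200000 − 1/40·(0))/(1+1/40) = 4977/5000 ≈ 0.995400
step 2 [1y] bond c/2=3/100: DF=(524781/500000 − 3/100·(0.995400))/(1+3/100) = 99/100 ≈ 0.990000
step 3 [1.5y] bond c/2=23/800: DF=(8468547/8000000 − 23/800·(0.995400+0.990000))/(1+23/800) = 1947/2000 ≈ 0.973500
step 4 [2y] bond c/2=3/400: DF=(2000747/2000000 − 3/400·(0.995400+0.990000+0.973500))/(1+3/400) = 9709/10000 ≈ 0.970900
step 5 [2.5y] swap r/2=264/24385: DF=(1 − 264/24385·(0.995400+0.990000+0.973500+0.970900))/(1+264/24385) = 592/625 ≈ 0.947200
step 6 [3y] swap r/2=97/5780: DF=(1 − 97/5780·(0.995400+0.990000+0.973500+0.970900+0.947200))/(1+97/5780) = 903/1000 ≈ 0.903000
step 7 [3.5y] swap r/2=109/6671: DF=(1 − 109/6671·(0.995400+0.990000+0.973500+0.970900+0.947200+0.903000))/(1+109/6671) = 891/1000 ≈ 0.891000

1 1/2 4977/5000
2 1 99/100
3 3/2 1947/2000
4 2 9709/10000
5 5/2 592/625
6 3 903/1000
7 7/2 891/1000
DF(3.5y) is solved at step 7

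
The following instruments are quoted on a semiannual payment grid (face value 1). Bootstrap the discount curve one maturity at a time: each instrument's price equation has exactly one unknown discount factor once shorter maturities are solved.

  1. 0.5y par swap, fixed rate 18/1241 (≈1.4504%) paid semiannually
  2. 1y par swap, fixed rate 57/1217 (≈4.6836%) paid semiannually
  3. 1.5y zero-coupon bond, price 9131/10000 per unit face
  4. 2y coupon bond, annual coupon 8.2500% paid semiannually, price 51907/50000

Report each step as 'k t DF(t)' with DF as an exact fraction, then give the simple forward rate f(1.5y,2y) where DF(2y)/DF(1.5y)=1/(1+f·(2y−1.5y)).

1 1/2 1241/1250
2 1 1193/1250
3 3/2 9131/10000
4 2 8837/10000
f(1.5y,2y) = ((9131/10000)/(8837/10000) − 1)/(1/2) = 588/8837 ≈ 6.6538%

step 1 [0.5y] swap r/2=9/1241: DF=(1 − 9/1241·(0))/(1+9/1241) = 1241/1250 ≈ 0.992800
step 2 [1y] swap r/2=57/2434: DF=(1 − 57/2434·(0.992800))/(1+57/2434) = 1193/1250 ≈ 0.954400
step 3 [1.5y] zero: DF = P = 9131/10000 ≈ 0.913100
step 4 [2y] bond c/2=33/800: DF=(51907/50000 − 33/800·(0.992800+0.954400+0.913100))/(1+33/800) = 8837/10000 ≈ 0.883700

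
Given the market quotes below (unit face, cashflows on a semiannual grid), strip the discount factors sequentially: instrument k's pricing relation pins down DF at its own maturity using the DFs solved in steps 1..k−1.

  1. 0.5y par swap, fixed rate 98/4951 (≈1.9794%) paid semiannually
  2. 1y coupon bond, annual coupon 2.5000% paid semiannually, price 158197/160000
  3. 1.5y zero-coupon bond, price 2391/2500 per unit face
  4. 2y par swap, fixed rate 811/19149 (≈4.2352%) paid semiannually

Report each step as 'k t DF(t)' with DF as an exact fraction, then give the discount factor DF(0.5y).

1 1/2 4951/5000
2 1 9643/10000
3 3/2 2391/2500
4 2 9189/10000
DF(0.5y) = 4951/5000 ≈ 0.990200

step 1 [0.5y] swap r/2=49/4951: DF=(1 − 49/4951·(0))/(1+49/4951) = 4951/5000 ≈ 0.990200
step 2 [1y] bond c/2=1/80: DF=(158197/160000 − 1/80·(0.990200))/(1+1/80) = 9643/10000 ≈ 0.964300
step 3 [1.5y] zero: DF = P = 2391/2500 ≈ 0.956400
step 4 [2y] swap r/2=811/38298: DF=(1 − 811/38298·(0.990200+0.964300+0.956400))/(1+811/38298) = 9189/10000 ≈ 0.918900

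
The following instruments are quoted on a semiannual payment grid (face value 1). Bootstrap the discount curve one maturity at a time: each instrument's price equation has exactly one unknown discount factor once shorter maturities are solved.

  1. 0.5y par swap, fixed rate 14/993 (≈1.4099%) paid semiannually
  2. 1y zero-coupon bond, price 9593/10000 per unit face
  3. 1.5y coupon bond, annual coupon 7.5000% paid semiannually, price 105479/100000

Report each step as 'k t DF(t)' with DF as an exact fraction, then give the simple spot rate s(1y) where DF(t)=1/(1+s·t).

step 1 [0.5y] swap r/2=7/993: DF=(1 − 7/993·(0))/(1+7/993) = 993/1000 ≈ 0.993000
step 2 [1y] zero: DF = P = 9593/10000 ≈ 0.959300
step 3 [1.5y] bond c/2=3/80: DF=(105479/100000 − 3/80·(0.993000+0.959300))/(1+3/80) = 9461/10000 ≈ 0.946100

1 1/2 993/1000
2 1 9593/10000
3 3/2 9461/10000
s(1y) = (1/(9593/10000) − 1)/(1) = 407/9593 ≈ 4.2427%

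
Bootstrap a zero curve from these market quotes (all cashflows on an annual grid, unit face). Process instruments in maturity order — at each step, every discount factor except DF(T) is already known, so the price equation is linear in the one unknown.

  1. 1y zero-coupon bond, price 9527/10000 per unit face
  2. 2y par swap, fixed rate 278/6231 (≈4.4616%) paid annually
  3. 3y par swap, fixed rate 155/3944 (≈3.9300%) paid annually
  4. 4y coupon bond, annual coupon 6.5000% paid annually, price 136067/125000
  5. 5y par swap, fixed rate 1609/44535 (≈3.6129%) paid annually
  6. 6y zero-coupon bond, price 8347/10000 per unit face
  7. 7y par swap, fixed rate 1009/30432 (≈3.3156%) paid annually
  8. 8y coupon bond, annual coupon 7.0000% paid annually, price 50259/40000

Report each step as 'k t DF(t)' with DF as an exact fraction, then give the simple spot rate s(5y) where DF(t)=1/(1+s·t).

step 1 [1y] zero: DF = P = 9527/10000 ≈ 0.952700
step 2 [2y] swap r/1=278/6231: DF=(1 − 278/6231·(0.952700))/(1+278/6231) = 4583/5000 ≈ 0.916600
step 3 [3y] swap r/1=155/3944: DF=(1 − 155/3944·(0.952700+0.916600))/(1+155/3944) = 1783/2000 ≈ 0.891500
step 4 [4y] bond c/1=13/200: DF=(136067/125000 − 13/200·(0.952700+0.916600+0.891500))/(1+13/200) = 1067/1250 ≈ 0.853600
step 5 [5y] swap r/1=1609/44535: DF=(1 − 1609/44535·(0.952700+0.916600+0.891500+0.853600))/(1+1609/44535) = 8391/10000 ≈ 0.839100
step 6 [6y] zero: DF = P = 8347/10000 ≈ 0.834700
step 7 [7y] swap r/1=1009/30432: DF=(1 − 1009/30432·(0.952700+0.916600+0.891500+0.853600+0.839100+0.834700))/(1+1009/30432) = 3991/5000 ≈ 0.798200
step 8 [8y] bond c/1=7/100: DF=(50259/40000 − 7/100·(0.952700+0.916600+0.891500+0.853600+0.839100+0.834700+0.798200))/(1+7/100) = 7761/10000 ≈ 0.776100

1 1 9527/10000
2 2 4583/5000
3 3 1783/2000
4 4 1067/1250
5 5 8391/10000
6 6 8347/10000
7 7 3991/5000
8 8 7761/10000
s(5y) = (1/(8391/10000) − 1)/(5) = 1609/41955 ≈ 3.8351%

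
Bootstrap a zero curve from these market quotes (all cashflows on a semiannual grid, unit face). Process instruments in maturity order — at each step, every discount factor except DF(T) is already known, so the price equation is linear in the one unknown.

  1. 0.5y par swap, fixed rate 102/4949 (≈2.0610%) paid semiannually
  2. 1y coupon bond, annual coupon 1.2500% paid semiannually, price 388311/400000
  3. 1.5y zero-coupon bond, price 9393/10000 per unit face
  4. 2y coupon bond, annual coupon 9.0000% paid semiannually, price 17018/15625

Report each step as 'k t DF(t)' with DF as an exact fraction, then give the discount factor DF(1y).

step 1 [0.5y] swap r/2=51/4949: DF=(1 − 51/4949·(0))/(1+51/4949) = 4949/5000 ≈ 0.989800
step 2 [1y] bond c/2=1/160: DF=(388311/400000 − 1/160·(0.989800))/(1+1/160) = 4793/5000 ≈ 0.958600
step 3 [1.5y] zero: DF = P = 9393/10000 ≈ 0.939300
step 4 [2y] bond c/2=9/200: DF=(17018/15625 − 9/200·(0.989800+0.958600+0.939300))/(1+9/200) = 9179/10000 ≈ 0.917900

1 1/2 4949/5000
2 1 4793/5000
3 3/2 9393/10000
4 2 9179/10000
DF(1y) = 4793/5000 ≈ 0.958600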